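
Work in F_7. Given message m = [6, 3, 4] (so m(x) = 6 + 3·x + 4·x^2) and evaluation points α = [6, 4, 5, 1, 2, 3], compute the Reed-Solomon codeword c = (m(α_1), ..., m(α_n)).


c = [0, 5, 2, 6, 0, 2]

Message polynomial: m(x) = 6 + 3·x + 4·x^2 (mod 7).
For each evaluation point α_i, compute m(α_i) mod 7:
  α_1 = 6: Horner steps 4 → 6 → 0, so m(6) = 0.
  α_2 = 4: Horner steps 4 → 5 → 5, so m(4) = 5.
  α_3 = 5: Horner steps 4 → 2 → 2, so m(5) = 2.
  α_4 = 1: Horner steps 4 → 0 → 6, so m(1) = 6.
  α_5 = 2: Horner steps 4 → 4 → 0, so m(2) = 0.
  α_6 = 3: Horner steps 4 → 1 → 2, so m(3) = 2.
Codeword c = [0, 5, 2, 6, 0, 2] ∈ F_7^6.


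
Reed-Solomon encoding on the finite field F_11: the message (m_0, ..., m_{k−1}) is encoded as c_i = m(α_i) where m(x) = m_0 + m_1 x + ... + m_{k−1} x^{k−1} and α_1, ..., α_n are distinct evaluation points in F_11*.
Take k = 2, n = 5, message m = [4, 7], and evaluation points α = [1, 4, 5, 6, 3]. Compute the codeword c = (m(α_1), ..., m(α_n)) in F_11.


c = [0, 10, 6, 2, 3]

Message polynomial: m(x) = 4 + 7·x (mod 11).
For each evaluation point α_i, compute m(α_i) mod 11:
  α_1 = 1: Horner steps 7 → 0, so m(1) = 0.
  α_2 = 4: Horner steps 7 → 10, so m(4) = 10.
  α_3 = 5: Horner steps 7 → 6, so m(5) = 6.
  α_4 = 6: Horner steps 7 → 2, so m(6) = 2.
  α_5 = 3: Horner steps 7 → 3, so m(3) = 3.
Codeword c = [0, 10, 6, 2, 3] ∈ F_11^5.


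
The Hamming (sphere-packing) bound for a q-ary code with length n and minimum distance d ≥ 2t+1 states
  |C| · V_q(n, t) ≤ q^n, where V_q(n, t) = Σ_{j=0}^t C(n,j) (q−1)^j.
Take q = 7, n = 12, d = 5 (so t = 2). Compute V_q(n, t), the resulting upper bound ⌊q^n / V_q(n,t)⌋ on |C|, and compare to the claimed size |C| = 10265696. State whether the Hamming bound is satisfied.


V_q(n, t) = 2449, q^n = 13841287201, Hamming bound = 5651811, |C| = 10265696 > bound (violated).

Step 1: Compute V_q(n, t) = Σ_{j=0}^2 C(n, j) (q−1)^j.
  j = 0: C(12,0)·(6)^0 = 1·1 = 1.
  j = 1: C(12,1)·(6)^1 = 12·6 = 72.
  j = 2: C(12,2)·(6)^2 = 66·36 = 2376.
  V_q(n, t) = 1 + 72 + 2376 = 2449.
Step 2: q^n = 7^12 = 13841287201.
Step 3: Hamming bound ⌊q^n / V_q(n,t)⌋ = ⌊13841287201/2449⌋ = 5651811.
Step 4: Compare |C| = 10265696 to 5651811: violated.
The claimed |C| lies above the Hamming bound, so no 7-ary code of length 12 with d ≥ 5 can have 10265696 codewords.


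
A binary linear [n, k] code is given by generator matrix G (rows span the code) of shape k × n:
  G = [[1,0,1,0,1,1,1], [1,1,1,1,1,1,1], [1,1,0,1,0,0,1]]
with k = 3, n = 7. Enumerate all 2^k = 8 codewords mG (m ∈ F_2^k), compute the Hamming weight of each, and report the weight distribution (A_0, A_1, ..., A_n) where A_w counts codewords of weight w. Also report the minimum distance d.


Weight distribution: A_0 = 1, A_2 = 2, A_3 = 1, A_4 = 1, A_5 = 2, A_7 = 1. Minimum distance d = 2.

Enumerate all 2^3 = 8 messages m ∈ F_2^3.
For each, compute codeword c = mG in F_2^7, then tally its weight.
  m = 000 → c = 0000000, weight = 0.
  m = 100 → c = 1010111, weight = 5.
  m = 010 → c = 1111111, weight = 7.
  m = 110 → c = 0101000, weight = 2.
  m = 001 → c = 1101001, weight = 4.
  m = 101 → c = 0111110, weight = 5.
  m = 011 → c = 0010110, weight = 3.
  m = 111 → c = 1000001, weight = 2.
Tally weights:
  weight 0: 1 codewords.
  weight 2: 2 codewords.
  weight 3: 1 codewords.
  weight 4: 1 codewords.
  weight 5: 2 codewords.
  weight 7: 1 codewords.
Minimum distance d = smallest w > 0 with A_w > 0 = 2.
Sanity: Σ A_w = 8 = 2^3 = 8 ✓.


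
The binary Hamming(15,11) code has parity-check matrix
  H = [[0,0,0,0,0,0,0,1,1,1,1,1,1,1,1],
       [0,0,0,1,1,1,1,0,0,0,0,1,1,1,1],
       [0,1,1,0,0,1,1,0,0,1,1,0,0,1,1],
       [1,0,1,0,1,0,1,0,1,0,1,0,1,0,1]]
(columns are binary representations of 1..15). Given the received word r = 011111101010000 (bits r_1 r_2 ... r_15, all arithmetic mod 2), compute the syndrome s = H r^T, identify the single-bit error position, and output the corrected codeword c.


s = (0, 0, 1, 1)^T, error position = 3, corrected codeword c = 010111101010000

Compute s = H r^T mod 2 one row at a time:
  s_1 = 0 + 1 + 0 + 1 + 0 + 0 + 0 + 0 = 2 ≡ 0 (mod 2).
  s_2 = 1 + 1 + 1 + 1 + 0 + 0 + 0 + 0 = 4 ≡ 0 (mod 2).
  s_3 = 1 + 1 + 1 + 1 + 0 + 1 + 0 + 0 = 5 ≡ 1 (mod 2).
  s_4 = 0 + 1 + 1 + 1 + 1 + 1 + 0 + 0 = 5 ≡ 1 (mod 2).
s = (0, 0, 1, 1)^T — this equals column 3 of H (binary 0011), so error is at position 3.
Correct: flip bit 3 of r = 011111101010000 to get c = 010111101010000.


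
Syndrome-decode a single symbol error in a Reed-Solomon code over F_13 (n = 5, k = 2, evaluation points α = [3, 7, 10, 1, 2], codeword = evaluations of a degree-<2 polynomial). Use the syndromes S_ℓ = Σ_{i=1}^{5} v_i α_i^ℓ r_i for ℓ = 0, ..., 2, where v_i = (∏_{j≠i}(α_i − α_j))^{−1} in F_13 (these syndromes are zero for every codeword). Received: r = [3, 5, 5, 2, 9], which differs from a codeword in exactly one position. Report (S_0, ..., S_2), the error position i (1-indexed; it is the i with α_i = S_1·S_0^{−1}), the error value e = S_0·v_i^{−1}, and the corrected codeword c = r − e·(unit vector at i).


S = (11, 6, 8), error at position 3, error magnitude e = 5, c = [3, 5, 0, 2, 9].

Step 1: column multipliers v_i = (∏_{j≠i}(α_i − α_j))^{−1} mod 13.
  i = 1 (α = 3): (3−7)(3−10)(3−1)(3−2) = (−4)·(−7)·2·1 = 56 ≡ 4, so v_1 = 4^{−1} = 10 (mod 13).
  i = 2 (α = 7): (7−3)(7−10)(7−1)(7−2) = 4·(−3)·6·5 = −360 ≡ 4, so v_2 = 4^{−1} = 10 (mod 13).
  i = 3 (α = 10): (10−3)(10−7)(10−1)(10−2) = 7·3·9·8 = 1512 ≡ 4, so v_3 = 4^{−1} = 10 (mod 13).
  i = 4 (α = 1): (1−3)(1−7)(1−10)(1−2) = (−2)·(−6)·(−9)·(−1) = 108 ≡ 4, so v_4 = 4^{−1} = 10 (mod 13).
  i = 5 (α = 2): (2−3)(2−7)(2−10)(2−1) = (−1)·(−5)·(−8)·1 = −40 ≡ 12, so v_5 = 12^{−1} = 12 (mod 13).
  v = [10, 10, 10, 10, 12].
Step 2: syndromes of r = [3, 5, 5, 2, 9] (all sums mod 13).
  S_0 = Σ v_i r_i = 10·3 + 10·5 + 10·5 + 10·2 + 12·9 = 258 ≡ 11.
  S_1 = Σ v_i α_i r_i = 10·3·3 + 10·7·5 + 10·10·5 + 10·1·2 + 12·2·9 = 1176 ≡ 6.
  α_i^2 mod 13 = [9, 10, 9, 1, 4].
  S_2 = Σ v_i α_i^2 r_i = 10·9·3 + 10·10·5 + 10·9·5 + 10·1·2 + 12·4·9 = 1672 ≡ 8.
  S = (11, 6, 8) ≠ 0, so r is not a codeword (an error is present).
Step 3: locate the error. For a single error e at position i, S_ℓ = v_i·e·α_i^ℓ, so α_err = S_1/S_0.
  S_0^{−1} = 11^{−1} = 6 (mod 13), so α_err = 6·6 = 36 ≡ 10 = α_3. Error position i = 3.
  Consistency check: S_2/S_1 = 8·11 = 88 ≡ 10 = α_err ✓ (single-error assumption holds).
Step 4: error magnitude e = S_0/v_3 = S_0·∏_{j≠3}(α_3 − α_j) = 11·4 = 44 ≡ 5 (mod 13).
Step 5: correct position 3: c_3 = r_3 − e = 5 − 5 ≡ 0 (mod 13). Hence c = [3, 5, 0, 2, 9].
  Check: interpolating c through the α_i gives m(x) = 8 + 7·x (degree < 2) with m(α_i) = c_i for every i, so c is indeed a codeword.


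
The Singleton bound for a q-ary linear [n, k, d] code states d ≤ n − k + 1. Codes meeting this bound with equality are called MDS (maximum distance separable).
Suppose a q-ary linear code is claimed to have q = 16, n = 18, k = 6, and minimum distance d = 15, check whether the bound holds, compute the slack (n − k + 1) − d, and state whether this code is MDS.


Singleton RHS = n − k + 1 = 13, slack = -2, bound violated (no such code; not MDS).

Singleton bound: d ≤ n − k + 1.
Here n = 18, k = 6, so n − k + 1 = 13.
Given d = 15, check d ≤ 13: NO.
Slack = (n − k + 1) − d = -2.
The slack is negative: d = 15 exceeds n − k + 1 = 13 by 2, so the Singleton bound is violated and no linear [18, 6, 15]_16 code can exist. In particular it is not MDS (MDS requires d = n − k + 1 exactly).
Description: the claimed parameters are [18, 6, 15]_16; such a code would be impossible (violates the Singleton bound).


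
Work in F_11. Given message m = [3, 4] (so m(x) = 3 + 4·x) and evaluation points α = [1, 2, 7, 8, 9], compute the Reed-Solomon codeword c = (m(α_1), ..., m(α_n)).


c = [7, 0, 9, 2, 6]

Message polynomial: m(x) = 3 + 4·x (mod 11).
For each evaluation point α_i, compute m(α_i) mod 11:
  α_1 = 1: Horner steps 4 → 7, so m(1) = 7.
  α_2 = 2: Horner steps 4 → 0, so m(2) = 0.
  α_3 = 7: Horner steps 4 → 9, so m(7) = 9.
  α_4 = 8: Horner steps 4 → 2, so m(8) = 2.
  α_5 = 9: Horner steps 4 → 6, so m(9) = 6.
Codeword c = [7, 0, 9, 2, 6] ∈ F_11^5.


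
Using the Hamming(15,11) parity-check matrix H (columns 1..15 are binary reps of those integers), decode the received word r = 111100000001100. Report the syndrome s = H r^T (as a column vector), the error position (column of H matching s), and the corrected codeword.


s = (0, 1, 0, 1)^T, error position = 5, corrected codeword c = 111110000001100

Compute s = H r^T mod 2 one row at a time:
  s_1 = 0 + 0 + 0 + 0 + 1 + 1 + 0 + 0 = 2 ≡ 0 (mod 2).
  s_2 = 1 + 0 + 0 + 0 + 1 + 1 + 0 + 0 = 3 ≡ 1 (mod 2).
  s_3 = 1 + 1 + 0 + 0 + 0 + 0 + 0 + 0 = 2 ≡ 0 (mod 2).
  s_4 = 1 + 1 + 0 + 0 + 0 + 0 + 1 + 0 = 3 ≡ 1 (mod 2).
s = (0, 1, 0, 1)^T — this equals column 5 of H (binary 0101), so error is at position 5.
Correct: flip bit 5 of r = 111100000001100 to get c = 111110000001100.


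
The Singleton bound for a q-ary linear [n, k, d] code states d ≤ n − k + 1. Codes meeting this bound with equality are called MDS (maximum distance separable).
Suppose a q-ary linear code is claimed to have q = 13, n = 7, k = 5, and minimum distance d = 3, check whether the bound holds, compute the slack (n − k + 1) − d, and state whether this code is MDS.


Singleton RHS = n − k + 1 = 3, slack = 0, bound satisfied, MDS.

Singleton bound: d ≤ n − k + 1.
Here n = 7, k = 5, so n − k + 1 = 3.
Given d = 3, check d ≤ 3: YES.
Slack = (n − k + 1) − d = 0.
The code is MDS (slack = 0).
Description: the claimed parameters are [7, 5, 3]_13; such a code would be MDS (meets Singleton bound).


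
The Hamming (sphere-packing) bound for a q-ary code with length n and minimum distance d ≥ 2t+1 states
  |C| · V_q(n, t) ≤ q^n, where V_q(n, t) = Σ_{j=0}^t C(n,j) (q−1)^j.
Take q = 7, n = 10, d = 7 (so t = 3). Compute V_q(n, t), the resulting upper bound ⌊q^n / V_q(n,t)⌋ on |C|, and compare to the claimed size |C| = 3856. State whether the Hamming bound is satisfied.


V_q(n, t) = 27601, q^n = 282475249, Hamming bound = 10234, |C| = 3856 ≤ bound (satisfied).

Step 1: Compute V_q(n, t) = Σ_{j=0}^3 C(n, j) (q−1)^j.
  j = 0: C(10,0)·(6)^0 = 1·1 = 1.
  j = 1: C(10,1)·(6)^1 = 10·6 = 60.
  j = 2: C(10,2)·(6)^2 = 45·36 = 1620.
  j = 3: C(10,3)·(6)^3 = 120·216 = 25920.
  V_q(n, t) = 1 + 60 + 1620 + 25920 = 27601.
Step 2: q^n = 7^10 = 282475249.
Step 3: Hamming bound ⌊q^n / V_q(n,t)⌋ = ⌊282475249/27601⌋ = 10234.
Step 4: Compare |C| = 3856 to 10234: satisfied.
The claimed |C| lies below the Hamming bound.


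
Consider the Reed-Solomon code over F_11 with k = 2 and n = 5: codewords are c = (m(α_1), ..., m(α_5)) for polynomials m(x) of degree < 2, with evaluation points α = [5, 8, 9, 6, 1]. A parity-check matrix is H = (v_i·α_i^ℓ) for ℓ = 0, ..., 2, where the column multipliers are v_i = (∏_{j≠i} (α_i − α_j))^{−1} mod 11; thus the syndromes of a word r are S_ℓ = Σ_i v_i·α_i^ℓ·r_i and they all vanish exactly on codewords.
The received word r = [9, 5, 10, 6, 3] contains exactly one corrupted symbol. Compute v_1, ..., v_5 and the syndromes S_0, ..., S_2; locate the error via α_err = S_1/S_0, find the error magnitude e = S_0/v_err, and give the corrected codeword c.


S = (9, 1, 5), error at position 1, error magnitude e = 8, c = [1, 5, 10, 6, 3].

Step 1: column multipliers v_i = (∏_{j≠i}(α_i − α_j))^{−1} mod 11.
  i = 1 (α = 5): (5−8)(5−9)(5−6)(5−1) = (−3)·(−4)·(−1)·4 = −48 ≡ 7, so v_1 = 7^{−1} = 8 (mod 11).
  i = 2 (α = 8): (8−5)(8−9)(8−6)(8−1) = 3·(−1)·2·7 = −42 ≡ 2, so v_2 = 2^{−1} = 6 (mod 11).
  i = 3 (α = 9): (9−5)(9−8)(9−6)(9−1) = 4·1·3·8 = 96 ≡ 8, so v_3 = 8^{−1} = 7 (mod 11).
  i = 4 (α = 6): (6−5)(6−8)(6−9)(6−1) = 1·(−2)·(−3)·5 = 30 ≡ 8, so v_4 = 8^{−1} = 7 (mod 11).
  i = 5 (α = 1): (1−5)(1−8)(1−9)(1−6) = (−4)·(−7)·(−8)·(−5) = 1120 ≡ 9, so v_5 = 9^{−1} = 5 (mod 11).
  v = [8, 6, 7, 7, 5].
Step 2: syndromes of r = [9, 5, 10, 6, 3] (all sums mod 11).
  S_0 = Σ v_i r_i = 8·9 + 6·5 + 7·10 + 7·6 + 5·3 = 229 ≡ 9.
  S_1 = Σ v_i α_i r_i = 8·5·9 + 6·8·5 + 7·9·10 + 7·6·6 + 5·1·3 = 1497 ≡ 1.
  α_i^2 mod 11 = [3, 9, 4, 3, 1].
  S_2 = Σ v_i α_i^2 r_i = 8·3·9 + 6·9·5 + 7·4·10 + 7·3·6 + 5·1·3 = 907 ≡ 5.
  S = (9, 1, 5) ≠ 0, so r is not a codeword (an error is present).
Step 3: locate the error. For a single error e at position i, S_ℓ = v_i·e·α_i^ℓ, so α_err = S_1/S_0.
  S_0^{−1} = 9^{−1} = 5 (mod 11), so α_err = 1·5 = 5 ≡ 5 = α_1. Error position i = 1.
  Consistency check: S_2/S_1 = 5·1 = 5 ≡ 5 = α_err ✓ (single-error assumption holds).
Step 4: error magnitude e = S_0/v_1 = S_0·∏_{j≠1}(α_1 − α_j) = 9·7 = 63 ≡ 8 (mod 11).
Step 5: correct position 1: c_1 = r_1 − e = 9 − 8 ≡ 1 (mod 11). Hence c = [1, 5, 10, 6, 3].
  Check: interpolating c through the α_i gives m(x) = 9 + 5·x (degree < 2) with m(α_i) = c_i for every i, so c is indeed a codeword.


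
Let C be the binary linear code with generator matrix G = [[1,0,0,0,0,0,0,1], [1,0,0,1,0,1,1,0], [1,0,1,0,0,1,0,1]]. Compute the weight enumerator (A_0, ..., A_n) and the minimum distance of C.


Weight distribution: A_0 = 1, A_2 = 2, A_4 = 5. Minimum distance d = 2.

Enumerate all 2^3 = 8 messages m ∈ F_2^3.
For each, compute codeword c = mG in F_2^8, then tally its weight.
  m = 000 → c = 00000000, weight = 0.
  m = 100 → c = 10000001, weight = 2.
  m = 010 → c = 10010110, weight = 4.
  m = 110 → c = 00010111, weight = 4.
  m = 001 → c = 10100101, weight = 4.
  m = 101 → c = 00100100, weight = 2.
  m = 011 → c = 00110011, weight = 4.
  m = 111 → c = 10110010, weight = 4.
Tally weights:
  weight 0: 1 codewords.
  weight 2: 2 codewords.
  weight 4: 5 codewords.
Minimum distance d = smallest w > 0 with A_w > 0 = 2.
Sanity: Σ A_w = 8 = 2^3 = 8 ✓.


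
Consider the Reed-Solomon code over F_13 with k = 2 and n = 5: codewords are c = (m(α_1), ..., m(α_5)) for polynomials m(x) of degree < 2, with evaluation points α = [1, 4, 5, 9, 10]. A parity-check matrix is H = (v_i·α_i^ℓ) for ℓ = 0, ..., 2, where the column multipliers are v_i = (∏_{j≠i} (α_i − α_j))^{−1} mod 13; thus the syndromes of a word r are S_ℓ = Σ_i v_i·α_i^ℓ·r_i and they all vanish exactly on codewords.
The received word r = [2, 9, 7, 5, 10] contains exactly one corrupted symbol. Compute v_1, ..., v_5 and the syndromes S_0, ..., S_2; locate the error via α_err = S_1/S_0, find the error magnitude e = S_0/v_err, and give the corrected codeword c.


S = (5, 6, 2), error at position 4, error magnitude e = 6, c = [2, 9, 7, 12, 10].

Step 1: column multipliers v_i = (∏_{j≠i}(α_i − α_j))^{−1} mod 13.
  i = 1 (α = 1): (1−4)(1−5)(1−9)(1−10) = (−3)·(−4)·(−8)·(−9) = 864 ≡ 6, so v_1 = 6^{−1} = 11 (mod 13).
  i = 2 (α = 4): (4−1)(4−5)(4−9)(4−10) = 3·(−1)·(−5)·(−6) = −90 ≡ 1, so v_2 = 1^{−1} = 1 (mod 13).
  i = 3 (α = 5): (5−1)(5−4)(5−9)(5−10) = 4·1·(−4)·(−5) = 80 ≡ 2, so v_3 = 2^{−1} = 7 (mod 13).
  i = 4 (α = 9): (9−1)(9−4)(9−5)(9−10) = 8·5·4·(−1) = −160 ≡ 9, so v_4 = 9^{−1} = 3 (mod 13).
  i = 5 (α = 10): (10−1)(10−4)(10−5)(10−9) = 9·6·5·1 = 270 ≡ 10, so v_5 = 10^{−1} = 4 (mod 13).
  v = [11, 1, 7, 3, 4].
Step 2: syndromes of r = [2, 9, 7, 5, 10] (all sums mod 13).
  S_0 = Σ v_i r_i = 11·2 + 1·9 + 7·7 + 3·5 + 4·10 = 135 ≡ 5.
  S_1 = Σ v_i α_i r_i = 11·1·2 + 1·4·9 + 7·5·7 + 3·9·5 + 4·10·10 = 838 ≡ 6.
  α_i^2 mod 13 = [1, 3, 12, 3, 9].
  S_2 = Σ v_i α_i^2 r_i = 11·1·2 + 1·3·9 + 7·12·7 + 3·3·5 + 4·9·10 = 1042 ≡ 2.
  S = (5, 6, 2) ≠ 0, so r is not a codeword (an error is present).
Step 3: locate the error. For a single error e at position i, S_ℓ = v_i·e·α_i^ℓ, so α_err = S_1/S_0.
  S_0^{−1} = 5^{−1} = 8 (mod 13), so α_err = 6·8 = 48 ≡ 9 = α_4. Error position i = 4.
  Consistency check: S_2/S_1 = 2·11 = 22 ≡ 9 = α_err ✓ (single-error assumption holds).
Step 4: error magnitude e = S_0/v_4 = S_0·∏_{j≠4}(α_4 − α_j) = 5·9 = 45 ≡ 6 (mod 13).
Step 5: correct position 4: c_4 = r_4 − e = 5 − 6 ≡ 12 (mod 13). Hence c = [2, 9, 7, 12, 10].
  Check: interpolating c through the α_i gives m(x) = 4 + 11·x (degree < 2) with m(α_i) = c_i for every i, so c is indeed a codeword.


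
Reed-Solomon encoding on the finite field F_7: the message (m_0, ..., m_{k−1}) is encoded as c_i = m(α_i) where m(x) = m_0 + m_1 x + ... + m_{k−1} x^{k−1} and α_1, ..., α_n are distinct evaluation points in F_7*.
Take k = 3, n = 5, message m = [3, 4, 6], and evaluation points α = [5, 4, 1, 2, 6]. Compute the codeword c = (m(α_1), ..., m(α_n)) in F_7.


c = [5, 3, 6, 0, 5]

Message polynomial: m(x) = 3 + 4·x + 6·x^2 (mod 7).
For each evaluation point α_i, compute m(α_i) mod 7:
  α_1 = 5: Horner steps 6 → 6 → 5, so m(5) = 5.
  α_2 = 4: Horner steps 6 → 0 → 3, so m(4) = 3.
  α_3 = 1: Horner steps 6 → 3 → 6, so m(1) = 6.
  α_4 = 2: Horner steps 6 → 2 → 0, so m(2) = 0.
  α_5 = 6: Horner steps 6 → 5 → 5, so m(6) = 5.
Codeword c = [5, 3, 6, 0, 5] ∈ F_7^5.


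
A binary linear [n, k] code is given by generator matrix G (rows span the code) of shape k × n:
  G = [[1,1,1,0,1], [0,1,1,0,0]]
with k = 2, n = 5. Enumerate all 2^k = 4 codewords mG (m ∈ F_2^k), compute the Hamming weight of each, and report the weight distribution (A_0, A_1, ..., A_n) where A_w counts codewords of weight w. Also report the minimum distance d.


Weight distribution: A_0 = 1, A_2 = 2, A_4 = 1. Minimum distance d = 2.

Enumerate all 2^2 = 4 messages m ∈ F_2^2.
For each, compute codeword c = mG in F_2^5, then tally its weight.
  m = 00 → c = 00000, weight = 0.
  m = 10 → c = 11101, weight = 4.
  m = 01 → c = 01100, weight = 2.
  m = 11 → c = 10001, weight = 2.
Tally weights:
  weight 0: 1 codewords.
  weight 2: 2 codewords.
  weight 4: 1 codewords.
Minimum distance d = smallest w > 0 with A_w > 0 = 2.
Sanity: Σ A_w = 4 = 2^2 = 4 ✓.


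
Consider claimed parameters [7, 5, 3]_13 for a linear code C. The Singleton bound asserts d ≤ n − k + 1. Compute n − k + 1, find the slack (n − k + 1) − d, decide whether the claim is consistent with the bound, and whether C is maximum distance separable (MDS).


Singleton RHS = n − k + 1 = 3, slack = 0, bound satisfied, MDS.

Singleton bound: d ≤ n − k + 1.
Here n = 7, k = 5, so n − k + 1 = 3.
Given d = 3, check d ≤ 3: YES.
Slack = (n − k + 1) − d = 0.
The code is MDS (slack = 0).
Description: the claimed parameters are [7, 5, 3]_13; such a code would be MDS (meets Singleton bound).


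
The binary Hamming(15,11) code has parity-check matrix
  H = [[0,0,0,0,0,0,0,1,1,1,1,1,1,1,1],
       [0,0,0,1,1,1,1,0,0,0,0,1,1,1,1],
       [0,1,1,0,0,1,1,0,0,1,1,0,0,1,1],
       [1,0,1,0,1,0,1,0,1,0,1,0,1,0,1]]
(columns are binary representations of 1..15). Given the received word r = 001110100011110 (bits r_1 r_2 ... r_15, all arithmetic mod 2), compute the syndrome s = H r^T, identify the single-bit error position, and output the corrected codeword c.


s = (0, 0, 0, 1)^T, error position = 1, corrected codeword c = 101110100011110

Compute s = H r^T mod 2 one row at a time:
  s_1 = 0 + 0 + 0 + 1 + 1 + 1 + 1 + 0 = 4 ≡ 0 (mod 2).
  s_2 = 1 + 1 + 0 + 1 + 1 + 1 + 1 + 0 = 6 ≡ 0 (mod 2).
  s_3 = 0 + 1 + 0 + 1 + 0 + 1 + 1 + 0 = 4 ≡ 0 (mod 2).
  s_4 = 0 + 1 + 1 + 1 + 0 + 1 + 1 + 0 = 5 ≡ 1 (mod 2).
s = (0, 0, 0, 1)^T — this equals column 1 of H (binary 0001), so error is at position 1.
Correct: flip bit 1 of r = 001110100011110 to get c = 101110100011110.


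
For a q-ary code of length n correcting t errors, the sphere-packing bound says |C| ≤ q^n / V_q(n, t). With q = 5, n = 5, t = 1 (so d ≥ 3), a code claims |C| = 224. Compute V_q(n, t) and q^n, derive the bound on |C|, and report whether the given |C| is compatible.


V_q(n, t) = 21, q^n = 3125, Hamming bound = 148, |C| = 224 > bound (violated).

Step 1: Compute V_q(n, t) = Σ_{j=0}^1 C(n, j) (q−1)^j.
  j = 0: C(5,0)·(4)^0 = 1·1 = 1.
  j = 1: C(5,1)·(4)^1 = 5·4 = 20.
  V_q(n, t) = 1 + 20 = 21.
Step 2: q^n = 5^5 = 3125.
Step 3: Hamming bound ⌊q^n / V_q(n,t)⌋ = ⌊3125/21⌋ = 148.
Step 4: Compare |C| = 224 to 148: violated.
The claimed |C| lies above the Hamming bound, so no 5-ary code of length 5 with d ≥ 3 can have 224 codewords.


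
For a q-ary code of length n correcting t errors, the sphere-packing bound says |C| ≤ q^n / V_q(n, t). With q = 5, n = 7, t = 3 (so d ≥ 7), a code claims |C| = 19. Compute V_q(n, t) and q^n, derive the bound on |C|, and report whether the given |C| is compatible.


V_q(n, t) = 2605, q^n = 78125, Hamming bound = 29, |C| = 19 ≤ bound (satisfied).

Step 1: Compute V_q(n, t) = Σ_{j=0}^3 C(n, j) (q−1)^j.
  j = 0: C(7,0)·(4)^0 = 1·1 = 1.
  j = 1: C(7,1)·(4)^1 = 7·4 = 28.
  j = 2: C(7,2)·(4)^2 = 21·16 = 336.
  j = 3: C(7,3)·(4)^3 = 35·64 = 2240.
  V_q(n, t) = 1 + 28 + 336 + 2240 = 2605.
Step 2: q^n = 5^7 = 78125.
Step 3: Hamming bound ⌊q^n / V_q(n,t)⌋ = ⌊78125/2605⌋ = 29.
Step 4: Compare |C| = 19 to 29: satisfied.
The claimed |C| lies below the Hamming bound.


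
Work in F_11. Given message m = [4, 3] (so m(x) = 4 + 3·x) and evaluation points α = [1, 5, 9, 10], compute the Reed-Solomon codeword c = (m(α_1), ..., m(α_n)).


c = [7, 8, 9, 1]

Message polynomial: m(x) = 4 + 3·x (mod 11).
For each evaluation point α_i, compute m(α_i) mod 11:
  α_1 = 1: Horner steps 3 → 7, so m(1) = 7.
  α_2 = 5: Horner steps 3 → 8, so m(5) = 8.
  α_3 = 9: Horner steps 3 → 9, so m(9) = 9.
  α_4 = 10: Horner steps 3 → 1, so m(10) = 1.
Codeword c = [7, 8, 9, 1] ∈ F_11^4.


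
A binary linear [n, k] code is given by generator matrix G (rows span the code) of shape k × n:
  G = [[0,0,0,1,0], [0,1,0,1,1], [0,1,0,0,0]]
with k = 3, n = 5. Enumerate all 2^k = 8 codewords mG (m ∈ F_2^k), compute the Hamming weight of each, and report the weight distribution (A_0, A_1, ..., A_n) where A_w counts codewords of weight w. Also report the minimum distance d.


Weight distribution: A_0 = 1, A_1 = 3, A_2 = 3, A_3 = 1. Minimum distance d = 1.

Enumerate all 2^3 = 8 messages m ∈ F_2^3.
For each, compute codeword c = mG in F_2^5, then tally its weight.
  m = 000 → c = 00000, weight = 0.
  m = 100 → c = 00010, weight = 1.
  m = 010 → c = 01011, weight = 3.
  m = 110 → c = 01001, weight = 2.
  m = 001 → c = 01000, weight = 1.
  m = 101 → c = 01010, weight = 2.
  m = 011 → c = 00011, weight = 2.
  m = 111 → c = 00001, weight = 1.
Tally weights:
  weight 0: 1 codewords.
  weight 1: 3 codewords.
  weight 2: 3 codewords.
  weight 3: 1 codewords.
Minimum distance d = smallest w > 0 with A_w > 0 = 1.
Sanity: Σ A_w = 8 = 2^3 = 8 ✓.


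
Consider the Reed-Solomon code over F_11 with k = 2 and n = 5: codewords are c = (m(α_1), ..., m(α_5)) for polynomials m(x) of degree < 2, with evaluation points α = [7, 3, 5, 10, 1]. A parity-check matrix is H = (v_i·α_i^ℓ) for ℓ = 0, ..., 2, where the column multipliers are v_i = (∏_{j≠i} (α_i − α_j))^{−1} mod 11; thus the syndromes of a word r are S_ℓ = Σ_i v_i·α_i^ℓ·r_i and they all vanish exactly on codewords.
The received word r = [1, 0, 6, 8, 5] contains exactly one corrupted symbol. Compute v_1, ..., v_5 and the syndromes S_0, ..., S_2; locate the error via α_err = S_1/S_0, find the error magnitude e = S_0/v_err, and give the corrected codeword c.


S = (2, 9, 2), error at position 4, error magnitude e = 9, c = [1, 0, 6, 10, 5].

Step 1: column multipliers v_i = (∏_{j≠i}(α_i − α_j))^{−1} mod 11.
  i = 1 (α = 7): (7−3)(7−5)(7−10)(7−1) = 4·2·(−3)·6 = −144 ≡ 10, so v_1 = 10^{−1} = 10 (mod 11).
  i = 2 (α = 3): (3−7)(3−5)(3−10)(3−1) = (−4)·(−2)·(−7)·2 = −112 ≡ 9, so v_2 = 9^{−1} = 5 (mod 11).
  i = 3 (α = 5): (5−7)(5−3)(5−10)(5−1) = (−2)·2·(−5)·4 = 80 ≡ 3, so v_3 = 3^{−1} = 4 (mod 11).
  i = 4 (α = 10): (10−7)(10−3)(10−5)(10−1) = 3·7·5·9 = 945 ≡ 10, so v_4 = 10^{−1} = 10 (mod 11).
  i = 5 (α = 1): (1−7)(1−3)(1−5)(1−10) = (−6)·(−2)·(−4)·(−9) = 432 ≡ 3, so v_5 = 3^{−1} = 4 (mod 11).
  v = [10, 5, 4, 10, 4].
Step 2: syndromes of r = [1, 0, 6, 8, 5] (all sums mod 11).
  S_0 = Σ v_i r_i = 10·1 + 5·0 + 4·6 + 10·8 + 4·5 = 134 ≡ 2.
  S_1 = Σ v_i α_i r_i = 10·7·1 + 5·3·0 + 4·5·6 + 10·10·8 + 4·1·5 = 1010 ≡ 9.
  α_i^2 mod 11 = [5, 9, 3, 1, 1].
  S_2 = Σ v_i α_i^2 r_i = 10·5·1 + 5·9·0 + 4·3·6 + 10·1·8 + 4·1·5 = 222 ≡ 2.
  S = (2, 9, 2) ≠ 0, so r is not a codeword (an error is present).
Step 3: locate the error. For a single error e at position i, S_ℓ = v_i·e·α_i^ℓ, so α_err = S_1/S_0.
  S_0^{−1} = 2^{−1} = 6 (mod 11), so α_err = 9·6 = 54 ≡ 10 = α_4. Error position i = 4.
  Consistency check: S_2/S_1 = 2·5 = 10 ≡ 10 = α_err ✓ (single-error assumption holds).
Step 4: error magnitude e = S_0/v_4 = S_0·∏_{j≠4}(α_4 − α_j) = 2·10 = 20 ≡ 9 (mod 11).
Step 5: correct position 4: c_4 = r_4 − e = 8 − 9 ≡ 10 (mod 11). Hence c = [1, 0, 6, 10, 5].
  Check: interpolating c through the α_i gives m(x) = 2 + 3·x (degree < 2) with m(α_i) = c_i for every i, so c is indeed a codeword.


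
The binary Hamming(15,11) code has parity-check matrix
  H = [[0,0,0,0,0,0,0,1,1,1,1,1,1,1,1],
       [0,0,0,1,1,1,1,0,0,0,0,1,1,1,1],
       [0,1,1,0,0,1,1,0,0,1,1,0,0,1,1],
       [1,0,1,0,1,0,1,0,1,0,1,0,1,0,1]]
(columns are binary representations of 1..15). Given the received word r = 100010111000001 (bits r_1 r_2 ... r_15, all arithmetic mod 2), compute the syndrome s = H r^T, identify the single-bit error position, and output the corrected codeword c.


s = (1, 1, 0, 1)^T, error position = 13, corrected codeword c = 100010111000101

Compute s = H r^T mod 2 one row at a time:
  s_1 = 1 + 1 + 0 + 0 + 0 + 0 + 0 + 1 = 3 ≡ 1 (mod 2).
  s_2 = 0 + 1 + 0 + 1 + 0 + 0 + 0 + 1 = 3 ≡ 1 (mod 2).
  s_3 = 0 + 0 + 0 + 1 + 0 + 0 + 0 + 1 = 2 ≡ 0 (mod 2).
  s_4 = 1 + 0 + 1 + 1 + 1 + 0 + 0 + 1 = 5 ≡ 1 (mod 2).
s = (1, 1, 0, 1)^T — this equals column 13 of H (binary 1101), so error is at position 13.
Correct: flip bit 13 of r = 100010111000001 to get c = 100010111000101.


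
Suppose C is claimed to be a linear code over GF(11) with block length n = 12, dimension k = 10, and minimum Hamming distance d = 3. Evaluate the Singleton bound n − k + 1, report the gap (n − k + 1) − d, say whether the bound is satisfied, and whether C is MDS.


Singleton RHS = n − k + 1 = 3, slack = 0, bound satisfied, MDS.

Singleton bound: d ≤ n − k + 1.
Here n = 12, k = 10, so n − k + 1 = 3.
Given d = 3, check d ≤ 3: YES.
Slack = (n − k + 1) − d = 0.
The code is MDS (slack = 0).
Description: the claimed parameters are [12, 10, 3]_11; such a code would be MDS (meets Singleton bound).


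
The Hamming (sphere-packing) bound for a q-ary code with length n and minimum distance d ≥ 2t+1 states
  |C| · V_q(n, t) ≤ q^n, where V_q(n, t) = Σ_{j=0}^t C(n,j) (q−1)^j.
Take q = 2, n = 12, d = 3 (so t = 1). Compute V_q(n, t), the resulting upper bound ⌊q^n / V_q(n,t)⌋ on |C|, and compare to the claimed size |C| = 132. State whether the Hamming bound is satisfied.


V_q(n, t) = 13, q^n = 4096, Hamming bound = 315, |C| = 132 ≤ bound (satisfied).

Step 1: Compute V_q(n, t) = Σ_{j=0}^1 C(n, j) (q−1)^j.
  j = 0: C(12,0)·(1)^0 = 1·1 = 1.
  j = 1: C(12,1)·(1)^1 = 12·1 = 12.
  V_q(n, t) = 1 + 12 = 13.
Step 2: q^n = 2^12 = 4096.
Step 3: Hamming bound ⌊q^n / V_q(n,t)⌋ = ⌊4096/13⌋ = 315.
Step 4: Compare |C| = 132 to 315: satisfied.
The claimed |C| lies below the Hamming bound.


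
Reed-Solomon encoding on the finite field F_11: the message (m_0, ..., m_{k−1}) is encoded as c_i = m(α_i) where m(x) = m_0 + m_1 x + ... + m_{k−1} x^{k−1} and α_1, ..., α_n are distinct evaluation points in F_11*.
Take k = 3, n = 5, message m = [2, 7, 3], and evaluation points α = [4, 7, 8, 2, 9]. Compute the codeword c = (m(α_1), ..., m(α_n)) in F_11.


c = [1, 0, 8, 6, 0]

Message polynomial: m(x) = 2 + 7·x + 3·x^2 (mod 11).
For each evaluation point α_i, compute m(α_i) mod 11:
  α_1 = 4: Horner steps 3 → 8 → 1, so m(4) = 1.
  α_2 = 7: Horner steps 3 → 6 → 0, so m(7) = 0.
  α_3 = 8: Horner steps 3 → 9 → 8, so m(8) = 8.
  α_4 = 2: Horner steps 3 → 2 → 6, so m(2) = 6.
  α_5 = 9: Horner steps 3 → 1 → 0, so m(9) = 0.
Codeword c = [1, 0, 8, 6, 0] ∈ F_11^5.


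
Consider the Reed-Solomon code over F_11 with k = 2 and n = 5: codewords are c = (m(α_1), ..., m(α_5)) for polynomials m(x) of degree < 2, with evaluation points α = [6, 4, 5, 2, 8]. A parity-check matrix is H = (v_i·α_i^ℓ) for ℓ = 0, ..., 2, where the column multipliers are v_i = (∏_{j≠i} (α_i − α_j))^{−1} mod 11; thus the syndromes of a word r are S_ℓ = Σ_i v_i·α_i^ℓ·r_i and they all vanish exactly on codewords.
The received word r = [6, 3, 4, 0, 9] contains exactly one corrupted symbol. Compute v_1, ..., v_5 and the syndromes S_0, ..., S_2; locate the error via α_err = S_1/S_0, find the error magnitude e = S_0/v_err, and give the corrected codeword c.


S = (3, 4, 9), error at position 3, error magnitude e = 5, c = [6, 3, 10, 0, 9].

Step 1: column multipliers v_i = (∏_{j≠i}(α_i − α_j))^{−1} mod 11.
  i = 1 (α = 6): (6−4)(6−5)(6−2)(6−8) = 2·1·4·(−2) = −16 ≡ 6, so v_1 = 6^{−1} = 2 (mod 11).
  i = 2 (α = 4): (4−6)(4−5)(4−2)(4−8) = (−2)·(−1)·2·(−4) = −16 ≡ 6, so v_2 = 6^{−1} = 2 (mod 11).
  i = 3 (α = 5): (5−6)(5−4)(5−2)(5−8) = (−1)·1·3·(−3) = 9 ≡ 9, so v_3 = 9^{−1} = 5 (mod 11).
  i = 4 (α = 2): (2−6)(2−4)(2−5)(2−8) = (−4)·(−2)·(−3)·(−6) = 144 ≡ 1, so v_4 = 1^{−1} = 1 (mod 11).
  i = 5 (α = 8): (8−6)(8−4)(8−5)(8−2) = 2·4·3·6 = 144 ≡ 1, so v_5 = 1^{−1} = 1 (mod 11).
  v = [2, 2, 5, 1, 1].
Step 2: syndromes of r = [6, 3, 4, 0, 9] (all sums mod 11).
  S_0 = Σ v_i r_i = 2·6 + 2·3 + 5·4 + 1·0 + 1·9 = 47 ≡ 3.
  S_1 = Σ v_i α_i r_i = 2·6·6 + 2·4·3 + 5·5·4 + 1·2·0 + 1·8·9 = 268 ≡ 4.
  α_i^2 mod 11 = [3, 5, 3, 4, 9].
  S_2 = Σ v_i α_i^2 r_i = 2·3·6 + 2·5·3 + 5·3·4 + 1·4·0 + 1·9·9 = 207 ≡ 9.
  S = (3, 4, 9) ≠ 0, so r is not a codeword (an error is present).
Step 3: locate the error. For a single error e at position i, S_ℓ = v_i·e·α_i^ℓ, so α_err = S_1/S_0.
  S_0^{−1} = 3^{−1} = 4 (mod 11), so α_err = 4·4 = 16 ≡ 5 = α_3. Error position i = 3.
  Consistency check: S_2/S_1 = 9·3 = 27 ≡ 5 = α_err ✓ (single-error assumption holds).
Step 4: error magnitude e = S_0/v_3 = S_0·∏_{j≠3}(α_3 − α_j) = 3·9 = 27 ≡ 5 (mod 11).
Step 5: correct position 3: c_3 = r_3 − e = 4 − 5 ≡ 10 (mod 11). Hence c = [6, 3, 10, 0, 9].
  Check: interpolating c through the α_i gives m(x) = 8 + 7·x (degree < 2) with m(α_i) = c_i for every i, so c is indeed a codeword.


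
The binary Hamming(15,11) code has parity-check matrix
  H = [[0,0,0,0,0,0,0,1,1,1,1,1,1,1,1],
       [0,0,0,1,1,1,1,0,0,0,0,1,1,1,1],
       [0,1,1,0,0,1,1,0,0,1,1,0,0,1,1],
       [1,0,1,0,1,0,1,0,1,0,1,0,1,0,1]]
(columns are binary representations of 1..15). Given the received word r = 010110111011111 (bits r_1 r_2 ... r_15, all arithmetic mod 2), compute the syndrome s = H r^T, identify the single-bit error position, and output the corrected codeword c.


s = (1, 1, 1, 0)^T, error position = 14, corrected codeword c = 010110111011101

Compute s = H r^T mod 2 one row at a time:
  s_1 = 1 + 1 + 0 + 1 + 1 + 1 + 1 + 1 = 7 ≡ 1 (mod 2).
  s_2 = 1 + 1 + 0 + 1 + 1 + 1 + 1 + 1 = 7 ≡ 1 (mod 2).
  s_3 = 1 + 0 + 0 + 1 + 0 + 1 + 1 + 1 = 5 ≡ 1 (mod 2).
  s_4 = 0 + 0 + 1 + 1 + 1 + 1 + 1 + 1 = 6 ≡ 0 (mod 2).
s = (1, 1, 1, 0)^T — this equals column 14 of H (binary 1110), so error is at position 14.
Correct: flip bit 14 of r = 010110111011111 to get c = 010110111011101.


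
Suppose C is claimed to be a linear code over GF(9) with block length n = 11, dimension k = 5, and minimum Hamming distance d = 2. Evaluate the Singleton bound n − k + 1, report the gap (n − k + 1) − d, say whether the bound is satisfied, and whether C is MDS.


Singleton RHS = n − k + 1 = 7, slack = 5, bound satisfied, not MDS.

Singleton bound: d ≤ n − k + 1.
Here n = 11, k = 5, so n − k + 1 = 7.
Given d = 2, check d ≤ 7: YES.
Slack = (n − k + 1) − d = 5.
The code is NOT MDS (slack = 5 > 0).
Description: the claimed parameters are [11, 5, 2]_9; such a code would be non-MDS.


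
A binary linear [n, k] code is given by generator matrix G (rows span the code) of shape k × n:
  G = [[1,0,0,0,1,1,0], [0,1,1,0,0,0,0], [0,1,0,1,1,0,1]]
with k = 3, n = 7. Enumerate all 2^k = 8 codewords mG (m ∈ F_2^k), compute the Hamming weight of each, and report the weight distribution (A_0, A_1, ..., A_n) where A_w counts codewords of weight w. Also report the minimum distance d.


Weight distribution: A_0 = 1, A_2 = 1, A_3 = 1, A_4 = 2, A_5 = 3. Minimum distance d = 2.

Enumerate all 2^3 = 8 messages m ∈ F_2^3.
For each, compute codeword c = mG in F_2^7, then tally its weight.
  m = 000 → c = 0000000, weight = 0.
  m = 100 → c = 1000110, weight = 3.
  m = 010 → c = 0110000, weight = 2.
  m = 110 → c = 1110110, weight = 5.
  m = 001 → c = 0101101, weight = 4.
  m = 101 → c = 1101011, weight = 5.
  m = 011 → c = 0011101, weight = 4.
  m = 111 → c = 1011011, weight = 5.
Tally weights:
  weight 0: 1 codewords.
  weight 2: 1 codewords.
  weight 3: 1 codewords.
  weight 4: 2 codewords.
  weight 5: 3 codewords.
Minimum distance d = smallest w > 0 with A_w > 0 = 2.
Sanity: Σ A_w = 8 = 2^3 = 8 ✓.


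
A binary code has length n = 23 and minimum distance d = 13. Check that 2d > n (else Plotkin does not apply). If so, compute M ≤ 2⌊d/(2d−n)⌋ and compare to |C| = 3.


Plotkin bound M ≤ 8; given |C| = 3 ≤ bound (satisfied).

Check applicability: 2d = 26, n = 23.
2d − n = 3 > 0, so Plotkin applies.
Compute d/(2d−n) = 13/3 ≈ 4.3333.
⌊d/(2d−n)⌋ = 4.
Plotkin bound: M ≤ 2·4 = 8.
Given |C| = 3, check: satisfied.
This |C| is below the Plotkin bound.


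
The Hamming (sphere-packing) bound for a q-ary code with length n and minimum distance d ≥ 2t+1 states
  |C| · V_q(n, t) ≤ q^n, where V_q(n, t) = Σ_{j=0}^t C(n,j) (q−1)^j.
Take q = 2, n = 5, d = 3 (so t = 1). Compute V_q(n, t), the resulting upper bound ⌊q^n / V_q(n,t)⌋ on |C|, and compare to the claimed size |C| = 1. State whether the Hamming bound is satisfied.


V_q(n, t) = 6, q^n = 32, Hamming bound = 5, |C| = 1 ≤ bound (satisfied).

Step 1: Compute V_q(n, t) = Σ_{j=0}^1 C(n, j) (q−1)^j.
  j = 0: C(5,0)·(1)^0 = 1·1 = 1.
  j = 1: C(5,1)·(1)^1 = 5·1 = 5.
  V_q(n, t) = 1 + 5 = 6.
Step 2: q^n = 2^5 = 32.
Step 3: Hamming bound ⌊q^n / V_q(n,t)⌋ = ⌊32/6⌋ = 5.
Step 4: Compare |C| = 1 to 5: satisfied.
The claimed |C| lies below the Hamming bound.


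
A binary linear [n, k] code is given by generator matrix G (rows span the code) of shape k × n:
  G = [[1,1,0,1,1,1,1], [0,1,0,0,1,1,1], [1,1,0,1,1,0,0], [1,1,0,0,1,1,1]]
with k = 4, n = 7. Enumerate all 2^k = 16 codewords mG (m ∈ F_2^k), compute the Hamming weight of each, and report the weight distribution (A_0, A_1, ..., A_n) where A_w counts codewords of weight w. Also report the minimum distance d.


Weight distribution: A_0 = 1, A_1 = 2, A_2 = 3, A_3 = 4, A_4 = 3, A_5 = 2, A_6 = 1. Minimum distance d = 1.

Enumerate all 2^4 = 16 messages m ∈ F_2^4.
For each, compute codeword c = mG in F_2^7, then tally its weight.
  m = 0000 → c = 0000000, weight = 0.
  m = 1000 → c = 1101111, weight = 6.
  m = 0100 → c = 0100111, weight = 4.
  m = 1100 → c = 1001000, weight = 2.
  m = 0010 → c = 1101100, weight = 4.
  m = 1010 → c = 0000011, weight = 2.
  m = 0110 → c = 1001011, weight = 4.
  m = 1110 → c = 0100100, weight = 2.
  m = 0001 → c = 1100111, weight = 5.
  m = 1001 → c = 0001000, weight = 1.
  m = 0101 → c = 1000000, weight = 1.
  m = 1101 → c = 0101111, weight = 5.
  m = 0011 → c = 0001011, weight = 3.
  m = 1011 → c = 1100100, weight = 3.
  m = 0111 → c = 0101100, weight = 3.
  m = 1111 → c = 1000011, weight = 3.
Tally weights:
  weight 0: 1 codewords.
  weight 1: 2 codewords.
  weight 2: 3 codewords.
  weight 3: 4 codewords.
  weight 4: 3 codewords.
  weight 5: 2 codewords.
  weight 6: 1 codewords.
Minimum distance d = smallest w > 0 with A_w > 0 = 1.
Sanity: Σ A_w = 16 = 2^4 = 16 ✓.


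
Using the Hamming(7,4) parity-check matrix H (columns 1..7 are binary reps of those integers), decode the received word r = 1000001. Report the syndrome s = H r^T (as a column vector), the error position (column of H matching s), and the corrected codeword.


s = (1, 1, 0)^T, error position = 6, corrected codeword c = 1000011

Compute s = H r^T mod 2 one row at a time:
  s_1 = 0 + 0 + 0 + 1 = 1 ≡ 1 (mod 2).
  s_2 = 0 + 0 + 0 + 1 = 1 ≡ 1 (mod 2).
  s_3 = 1 + 0 + 0 + 1 = 2 ≡ 0 (mod 2).
s = (1, 1, 0)^T — this equals column 6 of H (binary 110), so error is at position 6.
Correct: flip bit 6 of r = 1000001 to get c = 1000011.


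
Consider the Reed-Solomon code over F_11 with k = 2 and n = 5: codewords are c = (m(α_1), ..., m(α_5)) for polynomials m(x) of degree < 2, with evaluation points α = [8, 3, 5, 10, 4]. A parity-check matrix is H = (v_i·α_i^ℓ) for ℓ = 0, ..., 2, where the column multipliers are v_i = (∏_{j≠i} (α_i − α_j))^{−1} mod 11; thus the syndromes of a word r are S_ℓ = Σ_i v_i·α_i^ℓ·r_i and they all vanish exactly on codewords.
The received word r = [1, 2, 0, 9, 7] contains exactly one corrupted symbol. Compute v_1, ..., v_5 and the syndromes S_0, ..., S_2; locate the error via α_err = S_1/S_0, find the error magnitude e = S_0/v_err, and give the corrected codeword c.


S = (8, 2, 6), error at position 2, error magnitude e = 10, c = [1, 3, 0, 9, 7].

Step 1: column multipliers v_i = (∏_{j≠i}(α_i − α_j))^{−1} mod 11.
  i = 1 (α = 8): (8−3)(8−5)(8−10)(8−4) = 5·3·(−2)·4 = −120 ≡ 1, so v_1 = 1^{−1} = 1 (mod 11).
  i = 2 (α = 3): (3−8)(3−5)(3−10)(3−4) = (−5)·(−2)·(−7)·(−1) = 70 ≡ 4, so v_2 = 4^{−1} = 3 (mod 11).
  i = 3 (α = 5): (5−8)(5−3)(5−10)(5−4) = (−3)·2·(−5)·1 = 30 ≡ 8, so v_3 = 8^{−1} = 7 (mod 11).
  i = 4 (α = 10): (10−8)(10−3)(10−5)(10−4) = 2·7·5·6 = 420 ≡ 2, so v_4 = 2^{−1} = 6 (mod 11).
  i = 5 (α = 4): (4−8)(4−3)(4−5)(4−10) = (−4)·1·(−1)·(−6) = −24 ≡ 9, so v_5 = 9^{−1} = 5 (mod 11).
  v = [1, 3, 7, 6, 5].
Step 2: syndromes of r = [1, 2, 0, 9, 7] (all sums mod 11).
  S_0 = Σ v_i r_i = 1·1 + 3·2 + 7·0 + 6·9 + 5·7 = 96 ≡ 8.
  S_1 = Σ v_i α_i r_i = 1·8·1 + 3·3·2 + 7·5·0 + 6·10·9 + 5·4·7 = 706 ≡ 2.
  α_i^2 mod 11 = [9, 9, 3, 1, 5].
  S_2 = Σ v_i α_i^2 r_i = 1·9·1 + 3·9·2 + 7·3·0 + 6·1·9 + 5·5·7 = 292 ≡ 6.
  S = (8, 2, 6) ≠ 0, so r is not a codeword (an error is present).
Step 3: locate the error. For a single error e at position i, S_ℓ = v_i·e·α_i^ℓ, so α_err = S_1/S_0.
  S_0^{−1} = 8^{−1} = 7 (mod 11), so α_err = 2·7 = 14 ≡ 3 = α_2. Error position i = 2.
  Consistency check: S_2/S_1 = 6·6 = 36 ≡ 3 = α_err ✓ (single-error assumption holds).
Step 4: error magnitude e = S_0/v_2 = S_0·∏_{j≠2}(α_2 − α_j) = 8·4 = 32 ≡ 10 (mod 11).
Step 5: correct position 2: c_2 = r_2 − e = 2 − 10 ≡ 3 (mod 11). Hence c = [1, 3, 0, 9, 7].
  Check: interpolating c through the α_i gives m(x) = 2 + 4·x (degree < 2) with m(α_i) = c_i for every i, so c is indeed a codeword.


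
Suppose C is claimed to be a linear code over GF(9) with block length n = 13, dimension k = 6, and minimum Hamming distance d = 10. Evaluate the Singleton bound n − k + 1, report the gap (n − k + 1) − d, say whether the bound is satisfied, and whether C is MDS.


Singleton RHS = n − k + 1 = 8, slack = -2, bound violated (no such code; not MDS).

Singleton bound: d ≤ n − k + 1.
Here n = 13, k = 6, so n − k + 1 = 8.
Given d = 10, check d ≤ 8: NO.
Slack = (n − k + 1) − d = -2.
The slack is negative: d = 10 exceeds n − k + 1 = 8 by 2, so the Singleton bound is violated and no linear [13, 6, 10]_9 code can exist. In particular it is not MDS (MDS requires d = n − k + 1 exactly).
Description: the claimed parameters are [13, 6, 10]_9; such a code would be impossible (violates the Singleton bound).
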